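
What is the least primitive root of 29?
2

A primitive root g modulo p has order p-1 = 28
Prime divisors of 28: [2, 7]
g is a primitive root iff g^(28/q) ≢ 1 (mod 29) for each prime divisor q
Testing small values:
  g = 2: 2^14 ≡ 28, 2^4 ≡ 16 (mod 29) → none is 1, primitive root!
The smallest primitive root is 2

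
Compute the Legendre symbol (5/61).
(5/61) = 5^{30} mod 61 = 1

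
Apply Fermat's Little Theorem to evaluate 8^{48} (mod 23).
2

By Fermat's Little Theorem, a^(p-1) ≡ 1 (mod p) for prime p and gcd(a, p) = 1
Here p = 23, so 8^22 ≡ 1 (mod 23)
We can reduce the exponent: 48 mod 22 = 4
So 8^48 ≡ 8^4 (mod 23)
Computing: 8^4 mod 23 = 2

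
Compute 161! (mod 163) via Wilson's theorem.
(162)! = (161)! × (162) ≡ -1 (mod 163). So (161)! ≡ -1 × (162)^(-1) ≡ (-1)×(-1) = 1 (mod 163)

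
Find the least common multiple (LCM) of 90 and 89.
8010

First find GCD(90, 89) using the Euclidean algorithm:
90 = 1 × 89 + 1
89 = 89 × 1 + 0
GCD(90, 89) = 1

LCM formula: LCM(a, b) = (a × b) / GCD(a, b)
LCM(90, 89) = (90 × 89) / 1
LCM(90, 89) = 8010 / 1
LCM(90, 89) = 8010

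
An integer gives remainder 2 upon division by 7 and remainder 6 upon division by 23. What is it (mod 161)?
M = 7 × 23 = 161. M₁ = 23, y₁ ≡ 4 (mod 7). M₂ = 7, y₂ ≡ 10 (mod 23). n = 2×23×4 + 6×7×10 ≡ 121 (mod 161). The smallest positive such number is 121.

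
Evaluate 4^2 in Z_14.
2 = 2 (binary 10). Repeated squaring mod 14: 4^1 ≡ 4; 4^2 ≡ 4² = 16 ≡ 2. So 4^2 ≡ 2 (mod 14).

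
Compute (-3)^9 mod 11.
(-3) ≡ 8 (mod 11). 9 = 8 + 1 (binary 1001). Repeated squaring mod 11: 8^1 ≡ 8; 8^2 ≡ 8² = 64 ≡ 9; 8^4 ≡ 9² = 81 ≡ 4; 8^8 ≡ 4² = 16 ≡ 5. Multiply: (-3)^9 ≡ 8^8 × 8^1 ≡ 5 × 8 (mod 11): 5 × 8 = 40 ≡ 7. So (-3)^9 ≡ 7 (mod 11).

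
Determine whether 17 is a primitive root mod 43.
p - 1 = 42 has prime divisors 2, 3, 7. Check 17^(42/q) mod 43 for each: 17^(42/2) = 17^21 ≡ 1, 17^(42/3) = 17^14 ≡ 6, 17^(42/7) = 17^6 ≡ 35 (mod 43). Since 17^21 ≡ 1 (mod 43), the order of 17 divides 21 (in fact the order is 21) ≠ 42, so it is not a primitive root.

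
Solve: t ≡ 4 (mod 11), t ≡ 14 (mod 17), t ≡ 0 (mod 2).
M = 11 × 17 × 2 = 374. M₁ = 34, y₁ ≡ 1 (mod 11). M₂ = 22, y₂ ≡ 7 (mod 17). M₃ = 187, y₃ ≡ 1 (mod 2). t = 4×34×1 + 14×22×7 + 0×187×1 ≡ 48 (mod 374)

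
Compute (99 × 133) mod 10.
7

(99 × 133) = 13167
13167 mod 10 = 7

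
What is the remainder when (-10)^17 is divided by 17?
Using Fermat: (-10)^{16} ≡ 1 (mod 17). 17 ≡ 1 (mod 16). So (-10)^{17} ≡ (-10)^{1} ≡ 7 (mod 17)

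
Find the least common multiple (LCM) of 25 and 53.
1325

First find GCD(25, 53) using the Euclidean algorithm:
25 = 0 × 53 + 25
53 = 2 × 25 + 3
25 = 8 × 3 + 1
3 = 3 × 1 + 0
GCD(25, 53) = 1

LCM formula: LCM(a, b) = (a × b) / GCD(a, b)
LCM(25, 53) = (25 × 53) / 1
LCM(25, 53) = 1325 / 1
LCM(25, 53) = 1325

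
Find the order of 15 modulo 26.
Powers of 15 mod 26: 15^1≡15, 15^2≡17, 15^3≡21, 15^4≡3, 15^5≡19, 15^6≡25, 15^7≡11, 15^8≡9, 15^9≡5, 15^10≡23, 15^11≡7, 15^12≡1. Order = 12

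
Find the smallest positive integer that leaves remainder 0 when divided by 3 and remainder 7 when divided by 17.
M = 3 × 17 = 51. M₁ = 17, y₁ ≡ 2 (mod 3). M₂ = 3, y₂ ≡ 6 (mod 17). n = 0×17×2 + 7×3×6 ≡ 24 (mod 51). The smallest positive such number is 24.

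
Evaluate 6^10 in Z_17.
10 = 8 + 2 (binary 1010). Repeated squaring mod 17: 6^1 ≡ 6; 6^2 ≡ 6² = 36 ≡ 2; 6^4 ≡ 2² = 4 ≡ 4; 6^8 ≡ 4² = 16 ≡ 16. Multiply: 6^10 = 6^8 × 6^2 ≡ 16 × 2 (mod 17): 16 × 2 = 32 ≡ 15. So 6^10 ≡ 15 (mod 17).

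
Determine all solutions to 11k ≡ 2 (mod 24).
22

Since gcd(11, 24) = 1 divides 2, a solution exists.
Multiply both sides by the inverse of 11 mod 24:
  11^(-1) mod 24 = 11
  x ≡ 11 × 2 ≡ 22 ≡ 22 (mod 24)
Verification: 11 × 22 = 242 = 10 × 24 + 2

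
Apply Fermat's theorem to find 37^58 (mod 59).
By Fermat's Little Theorem, 37^{58} ≡ 1 (mod 59) since 59 is prime and gcd(37, 59) = 1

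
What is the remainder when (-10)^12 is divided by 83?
Using repeated squaring. (-10) ≡ 73 (mod 83). 12 = 8 + 4 (binary 1100). Repeated squaring mod 83: 73^1 ≡ 73; 73^2 ≡ 73² = 5329 ≡ 17; 73^4 ≡ 17² = 289 ≡ 40; 73^8 ≡ 40² = 1600 ≡ 23. Multiply: (-10)^12 ≡ 73^8 × 73^4 ≡ 23 × 40 (mod 83): 23 × 40 = 920 ≡ 7. So (-10)^12 ≡ 7 (mod 83).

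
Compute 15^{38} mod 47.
17

Using successive squaring:
Binary expansion of 38: 100110
Powers of 15 mod 47 (each is the square of the previous):
  15^1 ≡ 15 (mod 47)
  15^2 ≡ 15² = 225 ≡ 37 (mod 47)
  15^4 ≡ 37² = 1369 ≡ 6 (mod 47)
  15^8 ≡ 6² = 36 ≡ 36 (mod 47)
  15^16 ≡ 36² = 1296 ≡ 27 (mod 47)
  15^32 ≡ 27² = 729 ≡ 24 (mod 47)
38 = 32 + 4 + 2, so 15^38 = 15^32 × 15^4 × 15^2 ≡ 24 × 6 × 37 (mod 47)
Multiplying step by step:
  24 × 6 = 144 ≡ 3 (mod 47)
  3 × 37 = 111 ≡ 17 (mod 47)
Result: 15^38 ≡ 17 (mod 47)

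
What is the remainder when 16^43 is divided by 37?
Using Fermat: 16^{36} ≡ 1 (mod 37). 43 ≡ 7 (mod 36). So 16^{43} ≡ 16^{7} ≡ 12 (mod 37)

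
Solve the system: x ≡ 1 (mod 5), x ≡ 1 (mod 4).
M = 5 × 4 = 20. M₁ = 4, y₁ ≡ 4 (mod 5). M₂ = 5, y₂ ≡ 1 (mod 4). x = 1×4×4 + 1×5×1 ≡ 1 (mod 20)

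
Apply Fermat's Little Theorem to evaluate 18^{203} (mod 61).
31

By Fermat's Little Theorem, a^(p-1) ≡ 1 (mod p) for prime p and gcd(a, p) = 1
Here p = 61, so 18^60 ≡ 1 (mod 61)
We can reduce the exponent: 203 mod 60 = 23
So 18^203 ≡ 18^23 (mod 61)
Computing: 18^23 mod 61 = 31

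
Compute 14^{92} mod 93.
10

Using successive squaring:
Binary expansion of 92: 1011100
Powers of 14 mod 93 (each is the square of the previous):
  14^1 ≡ 14 (mod 93)
  14^2 ≡ 14² = 196 ≡ 10 (mod 93)
  14^4 ≡ 10² = 100 ≡ 7 (mod 93)
  14^8 ≡ 7² = 49 ≡ 49 (mod 93)
  14^16 ≡ 49² = 2401 ≡ 76 (mod 93)
  14^32 ≡ 76² = 5776 ≡ 10 (mod 93)
  14^64 ≡ 10² = 100 ≡ 7 (mod 93)
92 = 64 + 16 + 8 + 4, so 14^92 = 14^64 × 14^16 × 14^8 × 14^4 ≡ 7 × 76 × 49 × 7 (mod 93)
Multiplying step by step:
  7 × 76 = 532 ≡ 67 (mod 93)
  67 × 49 = 3283 ≡ 28 (mod 93)
  28 × 7 = 196 ≡ 10 (mod 93)
Result: 14^92 ≡ 10 (mod 93)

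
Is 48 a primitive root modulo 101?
p - 1 = 100 has prime divisors 2, 5. Check 48^(100/q) mod 101 for each: 48^(100/2) = 48^50 ≡ 100, 48^(100/5) = 48^20 ≡ 87 (mod 101). None of these is 1, so 48 has order 100 = φ(101), so it is a primitive root mod 101.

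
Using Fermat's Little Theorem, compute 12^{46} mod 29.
28

By Fermat's Little Theorem, a^(p-1) ≡ 1 (mod p) for prime p and gcd(a, p) = 1
Here p = 29, so 12^28 ≡ 1 (mod 29)
We can reduce the exponent: 46 mod 28 = 18
So 12^46 ≡ 12^18 (mod 29)
Computing: 12^18 mod 29 = 28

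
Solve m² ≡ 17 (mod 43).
The square roots of 17 mod 43 are 24 and 19. Verify: 24² = 576 ≡ 17 (mod 43)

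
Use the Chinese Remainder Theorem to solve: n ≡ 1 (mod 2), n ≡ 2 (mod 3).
M = 2 × 3 = 6. M₁ = 3, y₁ ≡ 1 (mod 2). M₂ = 2, y₂ ≡ 2 (mod 3). n = 1×3×1 + 2×2×2 ≡ 5 (mod 6)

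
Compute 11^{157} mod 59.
38

Using successive squaring:
Binary expansion of 157: 10011101
Powers of 11 mod 59 (each is the square of the previous):
  11^1 ≡ 11 (mod 59)
  11^2 ≡ 11² = 121 ≡ 3 (mod 59)
  11^4 ≡ 3² = 9 ≡ 9 (mod 59)
  11^8 ≡ 9² = 81 ≡ 22 (mod 59)
  11^16 ≡ 22² = 484 ≡ 12 (mod 59)
  11^32 ≡ 12² = 144 ≡ 26 (mod 59)
  11^64 ≡ 26² = 676 ≡ 27 (mod 59)
  11^128 ≡ 27² = 729 ≡ 21 (mod 59)
157 = 128 + 16 + 8 + 4 + 1, so 11^157 = 11^128 × 11^16 × 11^8 × 11^4 × 11^1 ≡ 21 × 12 × 22 × 9 × 11 (mod 59)
Multiplying step by step:
  21 × 12 = 252 ≡ 16 (mod 59)
  16 × 22 = 352 ≡ 57 (mod 59)
  57 × 9 = 513 ≡ 41 (mod 59)
  41 × 11 = 451 ≡ 38 (mod 59)
Result: 11^157 ≡ 38 (mod 59)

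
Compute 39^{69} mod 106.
101

Using successive squaring:
Binary expansion of 69: 1000101
Powers of 39 mod 106 (each is the square of the previous):
  39^1 ≡ 39 (mod 106)
  39^2 ≡ 39² = 1521 ≡ 37 (mod 106)
  39^4 ≡ 37² = 1369 ≡ 97 (mod 106)
  39^8 ≡ 97² = 9409 ≡ 81 (mod 106)
  39^16 ≡ 81² = 6561 ≡ 95 (mod 106)
  39^32 ≡ 95² = 9025 ≡ 15 (mod 106)
  39^64 ≡ 15² = 225 ≡ 13 (mod 106)
69 = 64 + 4 + 1, so 39^69 = 39^64 × 39^4 × 39^1 ≡ 13 × 97 × 39 (mod 106)
Multiplying step by step:
  13 × 97 = 1261 ≡ 95 (mod 106)
  95 × 39 = 3705 ≡ 101 (mod 106)
Result: 39^69 ≡ 101 (mod 106)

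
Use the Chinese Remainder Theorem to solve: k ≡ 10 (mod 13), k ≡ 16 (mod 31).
140

Using the Chinese Remainder Theorem:
M = product of moduli = 403
For equation 1: M_1 = 31, 31 ≡ 5 (mod 13), inverse of 31 mod 13 is 8 (check: 5 × 8 = 40 ≡ 1 (mod 13))
For equation 2: M_2 = 13, 13 ≡ 13 (mod 31), inverse of 13 mod 31 is 12 (check: 13 × 12 = 156 ≡ 1 (mod 31))
Combine: k ≡ Σ r_i×M_i×(M_i⁻¹ mod m_i) = 10×31×8 + 16×13×12 = 2480 + 2496 = 4976
4976 mod 403 = 140
k ≡ 140 (mod 403)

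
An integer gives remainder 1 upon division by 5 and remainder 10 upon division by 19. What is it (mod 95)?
M = 5 × 19 = 95. M₁ = 19, y₁ ≡ 4 (mod 5). M₂ = 5, y₂ ≡ 4 (mod 19). x = 1×19×4 + 10×5×4 ≡ 86 (mod 95). The smallest positive such number is 86.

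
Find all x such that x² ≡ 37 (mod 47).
The square roots of 37 mod 47 are 32 and 15. Verify: 32² = 1024 ≡ 37 (mod 47)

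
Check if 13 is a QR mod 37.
By Euler's criterion: 13^{18} ≡ 36 (mod 37). Since this equals -1 (≡ 36), 13 is not a QR.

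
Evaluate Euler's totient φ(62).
30

Prime factorization: 62 = 2 × 31
Using the formula φ(n) = n × Π(1 - 1/p) for each prime factor p:
φ(62) = 62 × (1 - 1/2) × (1 - 1/31)
φ(62) = 30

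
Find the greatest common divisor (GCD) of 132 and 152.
4

Using the Euclidean algorithm:
132 = 0 × 152 + 132
152 = 1 × 132 + 20
132 = 6 × 20 + 12
20 = 1 × 12 + 8
12 = 1 × 8 + 4
8 = 2 × 4 + 0

GCD(132, 152) = 4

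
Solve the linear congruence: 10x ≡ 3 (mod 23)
21

Since gcd(10, 23) = 1 divides 3, a solution exists.
Multiply both sides by the inverse of 10 mod 23:
  10^(-1) mod 23 = 7
  x ≡ 7 × 3 ≡ 21 ≡ 21 (mod 23)
Verification: 10 × 21 = 210 = 9 × 23 + 3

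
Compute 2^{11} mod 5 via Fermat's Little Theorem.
3

By Fermat's Little Theorem, a^(p-1) ≡ 1 (mod p) for prime p and gcd(a, p) = 1
Here p = 5, so 2^4 ≡ 1 (mod 5)
We can reduce the exponent: 11 mod 4 = 3
So 2^11 ≡ 2^3 (mod 5)
Computing: 2^3 mod 5 = 3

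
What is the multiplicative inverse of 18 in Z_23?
18^(-1) ≡ 9 (mod 23). Verification: 18 × 9 = 162 ≡ 1 (mod 23)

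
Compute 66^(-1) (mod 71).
66^(-1) ≡ 14 (mod 71). Verification: 66 × 14 = 924 ≡ 1 (mod 71)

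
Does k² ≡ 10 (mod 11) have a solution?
By Euler's criterion: 10^{5} ≡ 10 (mod 11). Since this equals -1 (≡ 10), 10 is not a QR.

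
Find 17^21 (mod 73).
Using repeated squaring. 21 = 16 + 4 + 1 (binary 10101). Repeated squaring mod 73: 17^1 ≡ 17; 17^2 ≡ 17² = 289 ≡ 70; 17^4 ≡ 70² = 4900 ≡ 9; 17^8 ≡ 9² = 81 ≡ 8; 17^16 ≡ 8² = 64 ≡ 64. Multiply: 17^21 = 17^16 × 17^4 × 17^1 ≡ 64 × 9 × 17 (mod 73): 64 × 9 = 576 ≡ 65; 65 × 17 = 1105 ≡ 10. So 17^21 ≡ 10 (mod 73).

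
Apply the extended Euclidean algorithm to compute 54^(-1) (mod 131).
Extended GCD: 54(17) + 131(-7) = 1. So 54^(-1) ≡ 17 ≡ 17 (mod 131). Verify: 54 × 17 = 918 ≡ 1 (mod 131)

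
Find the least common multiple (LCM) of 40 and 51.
2040

First find GCD(40, 51) using the Euclidean algorithm:
40 = 0 × 51 + 40
51 = 1 × 40 + 11
40 = 3 × 11 + 7
11 = 1 × 7 + 4
7 = 1 × 4 + 3
4 = 1 × 3 + 1
3 = 3 × 1 + 0
GCD(40, 51) = 1

LCM formula: LCM(a, b) = (a × b) / GCD(a, b)
LCM(40, 51) = (40 × 51) / 1
LCM(40, 51) = 2040 / 1
LCM(40, 51) = 2040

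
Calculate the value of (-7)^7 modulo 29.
(-7) ≡ 22 (mod 29). 7 = 4 + 2 + 1 (binary 111). Repeated squaring mod 29: 22^1 ≡ 22; 22^2 ≡ 22² = 484 ≡ 20; 22^4 ≡ 20² = 400 ≡ 23. Multiply: (-7)^7 ≡ 22^4 × 22^2 × 22^1 ≡ 23 × 20 × 22 (mod 29): 23 × 20 = 460 ≡ 25; 25 × 22 = 550 ≡ 28. So (-7)^7 ≡ 28 (mod 29).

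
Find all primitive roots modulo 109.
Primitive roots mod 109: {6, 10, 11, 13, 14, 18, 24, 30, 37, 39, 40, 42, 44, 47, 50, 51, 52, 53, 56, 57, 58, 59, 62, 65, 67, 69, 70, 72, 79, 85, 91, 95, 96, 98, 99, 103}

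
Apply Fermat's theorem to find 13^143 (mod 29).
By Fermat: 13^{28} ≡ 1 (mod 29). 143 ≡ 3 (mod 28). So 13^{143} ≡ 13^{3} ≡ 22 (mod 29)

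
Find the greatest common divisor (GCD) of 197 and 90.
1

Using the Euclidean algorithm:
197 = 2 × 90 + 17
90 = 5 × 17 + 5
17 = 3 × 5 + 2
5 = 2 × 2 + 1
2 = 2 × 1 + 0

GCD(197, 90) = 1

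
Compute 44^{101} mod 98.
4

Using successive squaring:
Binary expansion of 101: 1100101
Powers of 44 mod 98 (each is the square of the previous):
  44^1 ≡ 44 (mod 98)
  44^2 ≡ 44² = 1936 ≡ 74 (mod 98)
  44^4 ≡ 74² = 5476 ≡ 86 (mod 98)
  44^8 ≡ 86² = 7396 ≡ 46 (mod 98)
  44^16 ≡ 46² = 2116 ≡ 58 (mod 98)
  44^32 ≡ 58² = 3364 ≡ 32 (mod 98)
  44^64 ≡ 32² = 1024 ≡ 44 (mod 98)
101 = 64 + 32 + 4 + 1, so 44^101 = 44^64 × 44^32 × 44^4 × 44^1 ≡ 44 × 32 × 86 × 44 (mod 98)
Multiplying step by step:
  44 × 32 = 1408 ≡ 36 (mod 98)
  36 × 86 = 3096 ≡ 58 (mod 98)
  58 × 44 = 2552 ≡ 4 (mod 98)
Result: 44^101 ≡ 4 (mod 98)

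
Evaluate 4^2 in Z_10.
2 = 2 (binary 10). Repeated squaring mod 10: 4^1 ≡ 4; 4^2 ≡ 4² = 16 ≡ 6. So 4^2 ≡ 6 (mod 10).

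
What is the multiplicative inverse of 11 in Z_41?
11^(-1) ≡ 15 (mod 41). Verification: 11 × 15 = 165 ≡ 1 (mod 41)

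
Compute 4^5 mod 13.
5 = 4 + 1 (binary 101). Repeated squaring mod 13: 4^1 ≡ 4; 4^2 ≡ 4² = 16 ≡ 3; 4^4 ≡ 3² = 9 ≡ 9. Multiply: 4^5 = 4^4 × 4^1 ≡ 9 × 4 (mod 13): 9 × 4 = 36 ≡ 10. So 4^5 ≡ 10 (mod 13).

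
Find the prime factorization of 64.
2^6

Divide by primes starting from smallest:
64 ÷ 2 = 32
32 ÷ 2 = 16
16 ÷ 2 = 8
8 ÷ 2 = 4
4 ÷ 2 = 2
2 ÷ 2 = 1

64 = 2^6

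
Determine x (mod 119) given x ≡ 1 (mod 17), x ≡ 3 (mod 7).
52

Using the Chinese Remainder Theorem:
M = product of moduli = 119
For equation 1: M_1 = 7, 7 ≡ 7 (mod 17), inverse of 7 mod 17 is 5 (check: 7 × 5 = 35 ≡ 1 (mod 17))
For equation 2: M_2 = 17, 17 ≡ 3 (mod 7), inverse of 17 mod 7 is 5 (check: 3 × 5 = 15 ≡ 1 (mod 7))
Combine: x ≡ Σ r_i×M_i×(M_i⁻¹ mod m_i) = 1×7×5 + 3×17×5 = 35 + 255 = 290
290 mod 119 = 52
x ≡ 52 (mod 119)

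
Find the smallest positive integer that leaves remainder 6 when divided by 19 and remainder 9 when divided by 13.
M = 19 × 13 = 247. M₁ = 13, y₁ ≡ 3 (mod 19). M₂ = 19, y₂ ≡ 11 (mod 13). n = 6×13×3 + 9×19×11 ≡ 139 (mod 247). The smallest positive such number is 139.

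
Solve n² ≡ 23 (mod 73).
The square roots of 23 mod 73 are 60 and 13. Verify: 60² = 3600 ≡ 23 (mod 73)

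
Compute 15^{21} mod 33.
15

Using successive squaring:
Binary expansion of 21: 10101
Powers of 15 mod 33 (each is the square of the previous):
  15^1 ≡ 15 (mod 33)
  15^2 ≡ 15² = 225 ≡ 27 (mod 33)
  15^4 ≡ 27² = 729 ≡ 3 (mod 33)
  15^8 ≡ 3² = 9 ≡ 9 (mod 33)
  15^16 ≡ 9² = 81 ≡ 15 (mod 33)
21 = 16 + 4 + 1, so 15^21 = 15^16 × 15^4 × 15^1 ≡ 15 × 3 × 15 (mod 33)
Multiplying step by step:
  15 × 3 = 45 ≡ 12 (mod 33)
  12 × 15 = 180 ≡ 15 (mod 33)
Result: 15^21 ≡ 15 (mod 33)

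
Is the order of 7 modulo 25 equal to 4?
Yes, ord_25(7) = 4.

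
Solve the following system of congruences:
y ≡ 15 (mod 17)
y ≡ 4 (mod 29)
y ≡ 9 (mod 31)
12068

Using the Chinese Remainder Theorem:
M = product of moduli = 15283
For equation 1: M_1 = 899, 899 ≡ 15 (mod 17), inverse of 899 mod 17 is 8 (check: 15 × 8 = 120 ≡ 1 (mod 17))
For equation 2: M_2 = 527, 527 ≡ 5 (mod 29), inverse of 527 mod 29 is 6 (check: 5 × 6 = 30 ≡ 1 (mod 29))
For equation 3: M_3 = 493, 493 ≡ 28 (mod 31), inverse of 493 mod 31 is 10 (check: 28 × 10 = 280 ≡ 1 (mod 31))
Combine: y ≡ Σ r_i×M_i×(M_i⁻¹ mod m_i) = 15×899×8 + 4×527×6 + 9×493×10 = 107880 + 12648 + 44370 = 164898
164898 mod 15283 = 12068
y ≡ 12068 (mod 15283)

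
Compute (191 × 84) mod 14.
0

(191 × 84) = 16044
16044 mod 14 = 0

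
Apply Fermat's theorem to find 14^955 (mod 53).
By Fermat: 14^{52} ≡ 1 (mod 53). 955 ≡ 19 (mod 52). So 14^{955} ≡ 14^{19} ≡ 26 (mod 53)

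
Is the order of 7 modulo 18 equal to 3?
Yes, ord_18(7) = 3.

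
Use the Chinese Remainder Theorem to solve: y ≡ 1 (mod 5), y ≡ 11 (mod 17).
M = 5 × 17 = 85. M₁ = 17, y₁ ≡ 3 (mod 5). M₂ = 5, y₂ ≡ 7 (mod 17). y = 1×17×3 + 11×5×7 ≡ 11 (mod 85)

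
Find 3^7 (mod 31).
7 = 4 + 2 + 1 (binary 111). Repeated squaring mod 31: 3^1 ≡ 3; 3^2 ≡ 3² = 9 ≡ 9; 3^4 ≡ 9² = 81 ≡ 19. Multiply: 3^7 = 3^4 × 3^2 × 3^1 ≡ 19 × 9 × 3 (mod 31): 19 × 9 = 171 ≡ 16; 16 × 3 = 48 ≡ 17. So 3^7 ≡ 17 (mod 31).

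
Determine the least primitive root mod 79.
p - 1 = 78 has prime divisors 2, 3, 13. h is a primitive root mod 79 iff h^(78/q) ≢ 1 (mod 79) for each such q.
h = 2: 2^39 ≡ 1, 2^26 ≡ 23, 2^6 ≡ 64 (mod 79); 2^39 ≡ 1, so not a primitive root.
h = 3: 3^39 ≡ 78, 3^26 ≡ 23, 3^6 ≡ 18 (mod 79); none is 1, so 3 has order 78 and is a primitive root.
The smallest primitive root mod 79 is g = 3.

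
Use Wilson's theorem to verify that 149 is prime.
(148)! mod 149 = 148. Since this equals -1 (mod 149), Wilson confirms 149 is prime.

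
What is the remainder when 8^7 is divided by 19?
7 = 4 + 2 + 1 (binary 111). Repeated squaring mod 19: 8^1 ≡ 8; 8^2 ≡ 8² = 64 ≡ 7; 8^4 ≡ 7² = 49 ≡ 11. Multiply: 8^7 = 8^4 × 8^2 × 8^1 ≡ 11 × 7 × 8 (mod 19): 11 × 7 = 77 ≡ 1; 1 × 8 = 8 ≡ 8. So 8^7 ≡ 8 (mod 19).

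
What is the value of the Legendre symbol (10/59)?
(10/59) = 10^{29} mod 59 = -1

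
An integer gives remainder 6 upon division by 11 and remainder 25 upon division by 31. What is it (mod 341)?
M = 11 × 31 = 341. M₁ = 31, y₁ ≡ 5 (mod 11). M₂ = 11, y₂ ≡ 17 (mod 31). m = 6×31×5 + 25×11×17 ≡ 149 (mod 341). The smallest positive such number is 149.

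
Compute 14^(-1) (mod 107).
14^(-1) ≡ 23 (mod 107). Verification: 14 × 23 = 322 ≡ 1 (mod 107)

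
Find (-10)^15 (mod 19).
Using repeated squaring. (-10) ≡ 9 (mod 19). 15 = 8 + 4 + 2 + 1 (binary 1111). Repeated squaring mod 19: 9^1 ≡ 9; 9^2 ≡ 9² = 81 ≡ 5; 9^4 ≡ 5² = 25 ≡ 6; 9^8 ≡ 6² = 36 ≡ 17. Multiply: (-10)^15 ≡ 9^8 × 9^4 × 9^2 × 9^1 ≡ 17 × 6 × 5 × 9 (mod 19): 17 × 6 = 102 ≡ 7; 7 × 5 = 35 ≡ 16; 16 × 9 = 144 ≡ 11. So (-10)^15 ≡ 11 (mod 19).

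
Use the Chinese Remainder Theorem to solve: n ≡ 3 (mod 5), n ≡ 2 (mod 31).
M = 5 × 31 = 155. M₁ = 31, y₁ ≡ 1 (mod 5). M₂ = 5, y₂ ≡ 25 (mod 31). n = 3×31×1 + 2×5×25 ≡ 33 (mod 155)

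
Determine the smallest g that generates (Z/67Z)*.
2

A primitive root g modulo p has order p-1 = 66
Prime divisors of 66: [2, 3, 11]
g is a primitive root iff g^(66/q) ≢ 1 (mod 67) for each prime divisor q
Testing small values:
  g = 2: 2^33 ≡ 66, 2^22 ≡ 37, 2^6 ≡ 64 (mod 67) → none is 1, primitive root!
The smallest primitive root is 2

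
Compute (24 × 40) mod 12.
0

(24 × 40) = 960
960 mod 12 = 0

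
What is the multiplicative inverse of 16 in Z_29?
20

Using Extended Euclidean Algorithm:
gcd(16, 29) = 1
Bezout coefficients: 16 × -9 + 29 × 5 = 1
So 16 × -9 ≡ 1 (mod 29)
The inverse is -9 mod 29 = 20
Verification: 16 × 20 = 320 = 11 × 29 + 1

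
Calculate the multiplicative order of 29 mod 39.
Powers of 29 mod 39: 29^1≡29, 29^2≡22, 29^3≡14, 29^4≡16, 29^5≡35, 29^6≡1. Order = 6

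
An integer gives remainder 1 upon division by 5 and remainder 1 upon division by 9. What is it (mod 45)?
M = 5 × 9 = 45. M₁ = 9, y₁ ≡ 4 (mod 5). M₂ = 5, y₂ ≡ 2 (mod 9). y = 1×9×4 + 1×5×2 ≡ 1 (mod 45). The smallest positive such number is 1.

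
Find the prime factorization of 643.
643

Divide by primes starting from smallest:
643 ÷ 643 = 1

643 = 643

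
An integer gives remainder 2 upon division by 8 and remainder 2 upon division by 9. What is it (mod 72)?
M = 8 × 9 = 72. M₁ = 9, y₁ ≡ 1 (mod 8). M₂ = 8, y₂ ≡ 8 (mod 9). r = 2×9×1 + 2×8×8 ≡ 2 (mod 72). The smallest positive such number is 2.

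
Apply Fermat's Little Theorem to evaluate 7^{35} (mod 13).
2

By Fermat's Little Theorem, a^(p-1) ≡ 1 (mod p) for prime p and gcd(a, p) = 1
Here p = 13, so 7^12 ≡ 1 (mod 13)
We can reduce the exponent: 35 mod 12 = 11
So 7^35 ≡ 7^11 (mod 13)
Computing: 7^11 mod 13 = 2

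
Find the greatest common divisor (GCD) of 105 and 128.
1

Using the Euclidean algorithm:
105 = 0 × 128 + 105
128 = 1 × 105 + 23
105 = 4 × 23 + 13
23 = 1 × 13 + 10
13 = 1 × 10 + 3
10 = 3 × 3 + 1
3 = 3 × 1 + 0

GCD(105, 128) = 1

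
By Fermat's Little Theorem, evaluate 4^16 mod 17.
By Fermat's Little Theorem, 4^{16} ≡ 1 (mod 17) since 17 is prime and gcd(4, 17) = 1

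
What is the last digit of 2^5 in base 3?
5 = 4 + 1 (binary 101). Repeated squaring mod 3: 2^1 ≡ 2; 2^2 ≡ 2² = 4 ≡ 1; 2^4 ≡ 1² = 1 ≡ 1. Multiply: 2^5 = 2^4 × 2^1 ≡ 1 × 2 (mod 3): 1 × 2 = 2 ≡ 2. So 2^5 ≡ 2 (mod 3).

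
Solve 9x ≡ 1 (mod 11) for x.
5

Using Extended Euclidean Algorithm:
gcd(9, 11) = 1
Bezout coefficients: 9 × 5 + 11 × -4 = 1
So 9 × 5 ≡ 1 (mod 11)
The inverse is 5 mod 11 = 5
Verification: 9 × 5 = 45 = 4 × 11 + 1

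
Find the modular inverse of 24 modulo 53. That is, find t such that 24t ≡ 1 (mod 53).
42

Using Extended Euclidean Algorithm:
gcd(24, 53) = 1
Bezout coefficients: 24 × -11 + 53 × 5 = 1
So 24 × -11 ≡ 1 (mod 53)
The inverse is -11 mod 53 = 42
Verification: 24 × 42 = 1008 = 19 × 53 + 1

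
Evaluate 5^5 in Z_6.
5 = 4 + 1 (binary 101). Repeated squaring mod 6: 5^1 ≡ 5; 5^2 ≡ 5² = 25 ≡ 1; 5^4 ≡ 1² = 1 ≡ 1. Multiply: 5^5 = 5^4 × 5^1 ≡ 1 × 5 (mod 6): 1 × 5 = 5 ≡ 5. So 5^5 ≡ 5 (mod 6).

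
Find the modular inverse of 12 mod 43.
12^(-1) ≡ 18 (mod 43). Verification: 12 × 18 = 216 ≡ 1 (mod 43)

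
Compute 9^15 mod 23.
Using repeated squaring. 15 = 8 + 4 + 2 + 1 (binary 1111). Repeated squaring mod 23: 9^1 ≡ 9; 9^2 ≡ 9² = 81 ≡ 12; 9^4 ≡ 12² = 144 ≡ 6; 9^8 ≡ 6² = 36 ≡ 13. Multiply: 9^15 = 9^8 × 9^4 × 9^2 × 9^1 ≡ 13 × 6 × 12 × 9 (mod 23): 13 × 6 = 78 ≡ 9; 9 × 12 = 108 ≡ 16; 16 × 9 = 144 ≡ 6. So 9^15 ≡ 6 (mod 23).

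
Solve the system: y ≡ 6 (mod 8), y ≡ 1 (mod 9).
M = 8 × 9 = 72. M₁ = 9, y₁ ≡ 1 (mod 8). M₂ = 8, y₂ ≡ 8 (mod 9). y = 6×9×1 + 1×8×8 ≡ 46 (mod 72)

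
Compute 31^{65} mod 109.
28

Using successive squaring:
Binary expansion of 65: 1000001
Powers of 31 mod 109 (each is the square of the previous):
  31^1 ≡ 31 (mod 109)
  31^2 ≡ 31² = 961 ≡ 89 (mod 109)
  31^4 ≡ 89² = 7921 ≡ 73 (mod 109)
  31^8 ≡ 73² = 5329 ≡ 97 (mod 109)
  31^16 ≡ 97² = 9409 ≡ 35 (mod 109)
  31^32 ≡ 35² = 1225 ≡ 26 (mod 109)
  31^64 ≡ 26² = 676 ≡ 22 (mod 109)
65 = 64 + 1, so 31^65 = 31^64 × 31^1 ≡ 22 × 31 (mod 109)
Multiplying step by step:
  22 × 31 = 682 ≡ 28 (mod 109)
Result: 31^65 ≡ 28 (mod 109)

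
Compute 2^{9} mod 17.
2

Using successive squaring:
Binary expansion of 9: 1001
Powers of 2 mod 17 (each is the square of the previous):
  2^1 ≡ 2 (mod 17)
  2^2 ≡ 2² = 4 ≡ 4 (mod 17)
  2^4 ≡ 4² = 16 ≡ 16 (mod 17)
  2^8 ≡ 16² = 256 ≡ 1 (mod 17)
9 = 8 + 1, so 2^9 = 2^8 × 2^1 ≡ 1 × 2 (mod 17)
Multiplying step by step:
  1 × 2 = 2 ≡ 2 (mod 17)
Result: 2^9 ≡ 2 (mod 17)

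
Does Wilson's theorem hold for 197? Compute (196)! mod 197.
(196)! mod 197 = 196. Since this equals -1 (mod 197), Wilson confirms 197 is prime.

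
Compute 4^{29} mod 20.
4

Using successive squaring:
Binary expansion of 29: 11101
Powers of 4 mod 20 (each is the square of the previous):
  4^1 ≡ 4 (mod 20)
  4^2 ≡ 4² = 16 ≡ 16 (mod 20)
  4^4 ≡ 16² = 256 ≡ 16 (mod 20)
  4^8 ≡ 16² = 256 ≡ 16 (mod 20)
  4^16 ≡ 16² = 256 ≡ 16 (mod 20)
29 = 16 + 8 + 4 + 1, so 4^29 = 4^16 × 4^8 × 4^4 × 4^1 ≡ 16 × 16 × 16 × 4 (mod 20)
Multiplying step by step:
  16 × 16 = 256 ≡ 16 (mod 20)
  16 × 16 = 256 ≡ 16 (mod 20)
  16 × 4 = 64 ≡ 4 (mod 20)
Result: 4^29 ≡ 4 (mod 20)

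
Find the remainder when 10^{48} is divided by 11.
By Fermat: 10^{10} ≡ 1 (mod 11). 48 = 4×10 + 8. So 10^{48} ≡ 10^{8} ≡ 1 (mod 11)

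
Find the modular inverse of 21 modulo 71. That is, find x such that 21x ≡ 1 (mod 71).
44

Using Extended Euclidean Algorithm:
gcd(21, 71) = 1
Bezout coefficients: 21 × -27 + 71 × 8 = 1
So 21 × -27 ≡ 1 (mod 71)
The inverse is -27 mod 71 = 44
Verification: 21 × 44 = 924 = 13 × 71 + 1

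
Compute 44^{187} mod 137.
100

Using successive squaring:
Binary expansion of 187: 10111011
Powers of 44 mod 137 (each is the square of the previous):
  44^1 ≡ 44 (mod 137)
  44^2 ≡ 44² = 1936 ≡ 18 (mod 137)
  44^4 ≡ 18² = 324 ≡ 50 (mod 137)
  44^8 ≡ 50² = 2500 ≡ 34 (mod 137)
  44^16 ≡ 34² = 1156 ≡ 60 (mod 137)
  44^32 ≡ 60² = 3600 ≡ 38 (mod 137)
  44^64 ≡ 38² = 1444 ≡ 74 (mod 137)
  44^128 ≡ 74² = 5476 ≡ 133 (mod 137)
187 = 128 + 32 + 16 + 8 + 2 + 1, so 44^187 = 44^128 × 44^32 × 44^16 × 44^8 × 44^2 × 44^1 ≡ 133 × 38 × 60 × 34 × 18 × 44 (mod 137)
Multiplying step by step:
  133 × 38 = 5054 ≡ 122 (mod 137)
  122 × 60 = 7320 ≡ 59 (mod 137)
  59 × 34 = 2006 ≡ 88 (mod 137)
  88 × 18 = 1584 ≡ 77 (mod 137)
  77 × 44 = 3388 ≡ 100 (mod 137)
Result: 44^187 ≡ 100 (mod 137)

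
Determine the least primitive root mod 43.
p - 1 = 42 has prime divisors 2, 3, 7. h is a primitive root mod 43 iff h^(42/q) ≢ 1 (mod 43) for each such q.
h = 2: 2^21 ≡ 42, 2^14 ≡ 1, 2^6 ≡ 21 (mod 43); 2^14 ≡ 1, so not a primitive root.
h = 3: 3^21 ≡ 42, 3^14 ≡ 36, 3^6 ≡ 41 (mod 43); none is 1, so 3 has order 42 and is a primitive root.
The smallest primitive root mod 43 is g = 3.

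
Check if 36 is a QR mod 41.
By Euler's criterion: 36^{20} ≡ 1 (mod 41). Since this equals 1, 36 is a QR.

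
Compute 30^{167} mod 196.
116

Using successive squaring:
Binary expansion of 167: 10100111
Powers of 30 mod 196 (each is the square of the previous):
  30^1 ≡ 30 (mod 196)
  30^2 ≡ 30² = 900 ≡ 116 (mod 196)
  30^4 ≡ 116² = 13456 ≡ 128 (mod 196)
  30^8 ≡ 128² = 16384 ≡ 116 (mod 196)
  30^16 ≡ 116² = 13456 ≡ 128 (mod 196)
  30^32 ≡ 128² = 16384 ≡ 116 (mod 196)
  30^64 ≡ 116² = 13456 ≡ 128 (mod 196)
  30^128 ≡ 128² = 16384 ≡ 116 (mod 196)
167 = 128 + 32 + 4 + 2 + 1, so 30^167 = 30^128 × 30^32 × 30^4 × 30^2 × 30^1 ≡ 116 × 116 × 128 × 116 × 30 (mod 196)
Multiplying step by step:
  116 × 116 = 13456 ≡ 128 (mod 196)
  128 × 128 = 16384 ≡ 116 (mod 196)
  116 × 116 = 13456 ≡ 128 (mod 196)
  128 × 30 = 3840 ≡ 116 (mod 196)
Result: 30^167 ≡ 116 (mod 196)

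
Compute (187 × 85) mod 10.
5

(187 × 85) = 15895
15895 mod 10 = 5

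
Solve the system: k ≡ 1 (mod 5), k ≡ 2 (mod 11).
M = 5 × 11 = 55. M₁ = 11, y₁ ≡ 1 (mod 5). M₂ = 5, y₂ ≡ 9 (mod 11). k = 1×11×1 + 2×5×9 ≡ 46 (mod 55)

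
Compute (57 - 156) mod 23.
16

(57 - 156) = -99
-99 mod 23 = 16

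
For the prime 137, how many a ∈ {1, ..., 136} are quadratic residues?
For prime 137, there are (p-1)/2 = (137-1)/2 = 68 quadratic residues (excluding 0).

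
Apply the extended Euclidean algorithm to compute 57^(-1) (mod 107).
Extended GCD: 57(-15) + 107(8) = 1. So 57^(-1) ≡ 92 ≡ 92 (mod 107). Verify: 57 × 92 = 5244 ≡ 1 (mod 107)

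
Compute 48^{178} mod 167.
141

Using successive squaring:
Binary expansion of 178: 10110010
Powers of 48 mod 167 (each is the square of the previous):
  48^1 ≡ 48 (mod 167)
  48^2 ≡ 48² = 2304 ≡ 133 (mod 167)
  48^4 ≡ 133² = 17689 ≡ 154 (mod 167)
  48^8 ≡ 154² = 23716 ≡ 2 (mod 167)
  48^16 ≡ 2² = 4 ≡ 4 (mod 167)
  48^32 ≡ 4² = 16 ≡ 16 (mod 167)
  48^64 ≡ 16² = 256 ≡ 89 (mod 167)
  48^128 ≡ 89² = 7921 ≡ 72 (mod 167)
178 = 128 + 32 + 16 + 2, so 48^178 = 48^128 × 48^32 × 48^16 × 48^2 ≡ 72 × 16 × 4 × 133 (mod 167)
Multiplying step by step:
  72 × 16 = 1152 ≡ 150 (mod 167)
  150 × 4 = 600 ≡ 99 (mod 167)
  99 × 133 = 13167 ≡ 141 (mod 167)
Result: 48^178 ≡ 141 (mod 167)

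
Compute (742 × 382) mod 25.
19

(742 × 382) = 283444
283444 mod 25 = 19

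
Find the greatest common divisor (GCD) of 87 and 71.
1

Using the Euclidean algorithm:
87 = 1 × 71 + 16
71 = 4 × 16 + 7
16 = 2 × 7 + 2
7 = 3 × 2 + 1
2 = 2 × 1 + 0

GCD(87, 71) = 1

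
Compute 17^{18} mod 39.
1

Using successive squaring:
Binary expansion of 18: 10010
Powers of 17 mod 39 (each is the square of the previous):
  17^1 ≡ 17 (mod 39)
  17^2 ≡ 17² = 289 ≡ 16 (mod 39)
  17^4 ≡ 16² = 256 ≡ 22 (mod 39)
  17^8 ≡ 22² = 484 ≡ 16 (mod 39)
  17^16 ≡ 16² = 256 ≡ 22 (mod 39)
18 = 16 + 2, so 17^18 = 17^16 × 17^2 ≡ 22 × 16 (mod 39)
Multiplying step by step:
  22 × 16 = 352 ≡ 1 (mod 39)
Result: 17^18 ≡ 1 (mod 39)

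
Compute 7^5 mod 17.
5 = 4 + 1 (binary 101). Repeated squaring mod 17: 7^1 ≡ 7; 7^2 ≡ 7² = 49 ≡ 15; 7^4 ≡ 15² = 225 ≡ 4. Multiply: 7^5 = 7^4 × 7^1 ≡ 4 × 7 (mod 17): 4 × 7 = 28 ≡ 11. So 7^5 ≡ 11 (mod 17).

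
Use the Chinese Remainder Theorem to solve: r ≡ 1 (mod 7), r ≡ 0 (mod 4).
M = 7 × 4 = 28. M₁ = 4, y₁ ≡ 2 (mod 7). M₂ = 7, y₂ ≡ 3 (mod 4). r = 1×4×2 + 0×7×3 ≡ 8 (mod 28)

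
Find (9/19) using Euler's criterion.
(9/19) = 9^{9} mod 19 = 1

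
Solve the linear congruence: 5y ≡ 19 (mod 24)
23

Since gcd(5, 24) = 1 divides 19, a solution exists.
Multiply both sides by the inverse of 5 mod 24:
  5^(-1) mod 24 = 5
  x ≡ 5 × 19 ≡ 95 ≡ 23 (mod 24)
Verification: 5 × 23 = 115 = 4 × 24 + 19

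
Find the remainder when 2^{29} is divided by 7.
By Fermat: 2^{6} ≡ 1 (mod 7). 29 = 4×6 + 5. So 2^{29} ≡ 2^{5} ≡ 4 (mod 7)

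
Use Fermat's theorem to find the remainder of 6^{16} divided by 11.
5

By Fermat's Little Theorem, a^(p-1) ≡ 1 (mod p) for prime p and gcd(a, p) = 1
Here p = 11, so 6^10 ≡ 1 (mod 11)
We can reduce the exponent: 16 mod 10 = 6
So 6^16 ≡ 6^6 (mod 11)
Computing: 6^6 mod 11 = 5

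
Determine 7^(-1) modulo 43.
7^(-1) ≡ 37 (mod 43). Verification: 7 × 37 = 259 ≡ 1 (mod 43)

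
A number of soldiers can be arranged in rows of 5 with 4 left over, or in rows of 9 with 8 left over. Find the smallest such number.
M = 5 × 9 = 45. M₁ = 9, y₁ ≡ 4 (mod 5). M₂ = 5, y₂ ≡ 2 (mod 9). y = 4×9×4 + 8×5×2 ≡ 44 (mod 45). The smallest positive such number is 44.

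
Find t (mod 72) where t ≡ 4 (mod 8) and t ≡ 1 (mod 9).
M = 8 × 9 = 72. M₁ = 9, y₁ ≡ 1 (mod 8). M₂ = 8, y₂ ≡ 8 (mod 9). t = 4×9×1 + 1×8×8 ≡ 28 (mod 72)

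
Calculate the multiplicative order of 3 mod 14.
Powers of 3 mod 14: 3^1≡3, 3^2≡9, 3^3≡13, 3^4≡11, 3^5≡5, 3^6≡1. Order = 6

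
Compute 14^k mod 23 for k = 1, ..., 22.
g^1, g^2, ..., g^{22} mod 23: {14, 12, 7, 6, 15, 3, 19, 13, 21, 18, 22, 9, 11, 16, 17, 8, 20, 4, 10, 2, 5, 1}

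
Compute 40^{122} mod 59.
48

Using successive squaring:
Binary expansion of 122: 1111010
Powers of 40 mod 59 (each is the square of the previous):
  40^1 ≡ 40 (mod 59)
  40^2 ≡ 40² = 1600 ≡ 7 (mod 59)
  40^4 ≡ 7² = 49 ≡ 49 (mod 59)
  40^8 ≡ 49² = 2401 ≡ 41 (mod 59)
  40^16 ≡ 41² = 1681 ≡ 29 (mod 59)
  40^32 ≡ 29² = 841 ≡ 15 (mod 59)
  40^64 ≡ 15² = 225 ≡ 48 (mod 59)
122 = 64 + 32 + 16 + 8 + 2, so 40^122 = 40^64 × 40^32 × 40^16 × 40^8 × 40^2 ≡ 48 × 15 × 29 × 41 × 7 (mod 59)
Multiplying step by step:
  48 × 15 = 720 ≡ 12 (mod 59)
  12 × 29 = 348 ≡ 53 (mod 59)
  53 × 41 = 2173 ≡ 49 (mod 59)
  49 × 7 = 343 ≡ 48 (mod 59)
Result: 40^122 ≡ 48 (mod 59)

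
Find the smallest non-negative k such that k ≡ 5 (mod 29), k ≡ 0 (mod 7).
63

Using the Chinese Remainder Theorem:
M = product of moduli = 203
For equation 1: M_1 = 7, 7 ≡ 7 (mod 29), inverse of 7 mod 29 is 25 (check: 7 × 25 = 175 ≡ 1 (mod 29))
For equation 2: M_2 = 29, 29 ≡ 1 (mod 7), inverse of 29 mod 7 is 1 (check: 1 × 1 = 1 ≡ 1 (mod 7))
Combine: k ≡ Σ r_i×M_i×(M_i⁻¹ mod m_i) = 5×7×25 + 0×29×1 = 875 + 0 = 875
875 mod 203 = 63
k ≡ 63 (mod 203)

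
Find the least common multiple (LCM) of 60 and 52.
780

First find GCD(60, 52) using the Euclidean algorithm:
60 = 1 × 52 + 8
52 = 6 × 8 + 4
8 = 2 × 4 + 0
GCD(60, 52) = 4

LCM formula: LCM(a, b) = (a × b) / GCD(a, b)
LCM(60, 52) = (60 × 52) / 4
LCM(60, 52) = 3120 / 4
LCM(60, 52) = 780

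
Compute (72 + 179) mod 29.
19

(72 + 179) = 251
251 mod 29 = 19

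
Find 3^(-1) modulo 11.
4

Using Extended Euclidean Algorithm:
gcd(3, 11) = 1
Bezout coefficients: 3 × 4 + 11 × -1 = 1
So 3 × 4 ≡ 1 (mod 11)
The inverse is 4 mod 11 = 4
Verification: 3 × 4 = 12 = 1 × 11 + 1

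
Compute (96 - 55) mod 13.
2

(96 - 55) = 41
41 mod 13 = 2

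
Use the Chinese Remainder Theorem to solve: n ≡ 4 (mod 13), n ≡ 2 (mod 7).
30

Using the Chinese Remainder Theorem:
M = product of moduli = 91
For equation 1: M_1 = 7, 7 ≡ 7 (mod 13), inverse of 7 mod 13 is 2 (check: 7 × 2 = 14 ≡ 1 (mod 13))
For equation 2: M_2 = 13, 13 ≡ 6 (mod 7), inverse of 13 mod 7 is 6 (check: 6 × 6 = 36 ≡ 1 (mod 7))
Combine: n ≡ Σ r_i×M_i×(M_i⁻¹ mod m_i) = 4×7×2 + 2×13×6 = 56 + 156 = 212
212 mod 91 = 30
n ≡ 30 (mod 91)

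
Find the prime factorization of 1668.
2^2 × 3 × 139

Divide by primes starting from smallest:
1668 ÷ 2 = 834
834 ÷ 2 = 417
417 ÷ 3 = 139
139 ÷ 139 = 1

1668 = 2^2 × 3 × 139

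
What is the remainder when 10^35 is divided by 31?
Using Fermat: 10^{30} ≡ 1 (mod 31). 35 ≡ 5 (mod 30). So 10^{35} ≡ 10^{5} ≡ 25 (mod 31)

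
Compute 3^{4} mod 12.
9

Using successive squaring:
Binary expansion of 4: 100
Powers of 3 mod 12 (each is the square of the previous):
  3^1 ≡ 3 (mod 12)
  3^2 ≡ 3² = 9 ≡ 9 (mod 12)
  3^4 ≡ 9² = 81 ≡ 9 (mod 12)
4 is a power of 2, so 3^4 is the last square: ≡ 9 (mod 12)
Result: 3^4 ≡ 9 (mod 12)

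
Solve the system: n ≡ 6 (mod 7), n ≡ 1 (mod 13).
M = 7 × 13 = 91. M₁ = 13, y₁ ≡ 6 (mod 7). M₂ = 7, y₂ ≡ 2 (mod 13). n = 6×13×6 + 1×7×2 ≡ 27 (mod 91)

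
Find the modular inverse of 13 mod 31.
13^(-1) ≡ 12 (mod 31). Verification: 13 × 12 = 156 ≡ 1 (mod 31)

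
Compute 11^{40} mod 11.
0

Using successive squaring:
Binary expansion of 40: 101000
Powers of 11 mod 11 (each is the square of the previous):
  11^1 ≡ 0 (mod 11)
  11^2 ≡ 0² = 0 ≡ 0 (mod 11)
  11^4 ≡ 0² = 0 ≡ 0 (mod 11)
  11^8 ≡ 0² = 0 ≡ 0 (mod 11)
  11^16 ≡ 0² = 0 ≡ 0 (mod 11)
  11^32 ≡ 0² = 0 ≡ 0 (mod 11)
40 = 32 + 8, so 11^40 = 11^32 × 11^8 ≡ 0 × 0 (mod 11)
Multiplying step by step:
  0 × 0 = 0 ≡ 0 (mod 11)
Result: 11^40 ≡ 0 (mod 11)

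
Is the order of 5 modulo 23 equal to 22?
Yes, ord_23(5) = 22.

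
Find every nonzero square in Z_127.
QRs mod 127: {1, 2, 4, 8, 9, 11, 13, 15, 16, 17, 18, 19, 21, 22, 25, 26, 30, 31, 32, 34, 35, 36, 37, 38, 41, 42, 44, 47, 49, 50, 52, 60, 61, 62, 64, 68, 69, 70, 71, 72, 73, 74, 76, 79, 81, 82, 84, 87, 88, 94, 98, 99, 100, 103, 104, 107, 113, 115, 117, 120, 121, 122, 124}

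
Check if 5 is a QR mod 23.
By Euler's criterion: 5^{11} ≡ 22 (mod 23). Since this equals -1 (≡ 22), 5 is not a QR.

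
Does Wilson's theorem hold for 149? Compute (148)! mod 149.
(148)! mod 149 = 148. Since this equals -1 (mod 149), Wilson confirms 149 is prime.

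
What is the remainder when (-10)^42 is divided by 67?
Using repeated squaring. (-10) ≡ 57 (mod 67). 42 = 32 + 8 + 2 (binary 101010). Repeated squaring mod 67: 57^1 ≡ 57; 57^2 ≡ 57² = 3249 ≡ 33; 57^4 ≡ 33² = 1089 ≡ 17; 57^8 ≡ 17² = 289 ≡ 21; 57^16 ≡ 21² = 441 ≡ 39; 57^32 ≡ 39² = 1521 ≡ 47. Multiply: (-10)^42 ≡ 57^32 × 57^8 × 57^2 ≡ 47 × 21 × 33 (mod 67): 47 × 21 = 987 ≡ 49; 49 × 33 = 1617 ≡ 9. So (-10)^42 ≡ 9 (mod 67).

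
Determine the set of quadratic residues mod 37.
QRs mod 37: {1, 3, 4, 7, 9, 10, 11, 12, 16, 21, 25, 26, 27, 28, 30, 33, 34, 36}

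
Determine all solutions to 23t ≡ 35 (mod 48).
37

Since gcd(23, 48) = 1 divides 35, a solution exists.
Multiply both sides by the inverse of 23 mod 48:
  23^(-1) mod 48 = 23
  x ≡ 23 × 35 ≡ 805 ≡ 37 (mod 48)
Verification: 23 × 37 = 851 = 17 × 48 + 35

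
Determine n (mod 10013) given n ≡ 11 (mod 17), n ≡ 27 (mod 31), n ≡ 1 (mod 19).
3003

Using the Chinese Remainder Theorem:
M = product of moduli = 10013
For equation 1: M_1 = 589, 589 ≡ 11 (mod 17), inverse of 589 mod 17 is 14 (check: 11 × 14 = 154 ≡ 1 (mod 17))
For equation 2: M_2 = 323, 323 ≡ 13 (mod 31), inverse of 323 mod 31 is 12 (check: 13 × 12 = 156 ≡ 1 (mod 31))
For equation 3: M_3 = 527, 527 ≡ 14 (mod 19), inverse of 527 mod 19 is 15 (check: 14 × 15 = 210 ≡ 1 (mod 19))
Combine: n ≡ Σ r_i×M_i×(M_i⁻¹ mod m_i) = 11×589×14 + 27×323×12 + 1×527×15 = 90706 + 104652 + 7905 = 203263
203263 mod 10013 = 3003
n ≡ 3003 (mod 10013)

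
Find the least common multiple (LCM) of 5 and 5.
5

First find GCD(5, 5) using the Euclidean algorithm:
5 = 1 × 5 + 0
GCD(5, 5) = 5

LCM formula: LCM(a, b) = (a × b) / GCD(a, b)
LCM(5, 5) = (5 × 5) / 5
LCM(5, 5) = 25 / 5
LCM(5, 5) = 5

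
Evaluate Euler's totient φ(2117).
2016

Prime factorization: 2117 = 29 × 73
Using the formula φ(n) = n × Π(1 - 1/p) for each prime factor p:
φ(2117) = 2117 × (1 - 1/29) × (1 - 1/73)
φ(2117) = 2016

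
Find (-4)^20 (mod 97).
Using repeated squaring. (-4) ≡ 93 (mod 97). 20 = 16 + 4 (binary 10100). Repeated squaring mod 97: 93^1 ≡ 93; 93^2 ≡ 93² = 8649 ≡ 16; 93^4 ≡ 16² = 256 ≡ 62; 93^8 ≡ 62² = 3844 ≡ 61; 93^16 ≡ 61² = 3721 ≡ 35. Multiply: (-4)^20 ≡ 93^16 × 93^4 ≡ 35 × 62 (mod 97): 35 × 62 = 2170 ≡ 36. So (-4)^20 ≡ 36 (mod 97).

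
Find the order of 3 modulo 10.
Powers of 3 mod 10: 3^1≡3, 3^2≡9, 3^3≡7, 3^4≡1. Order = 4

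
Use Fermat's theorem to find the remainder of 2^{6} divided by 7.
1

By Fermat's Little Theorem, a^(p-1) ≡ 1 (mod p) for prime p and gcd(a, p) = 1
Here p = 7, so 2^6 ≡ 1 (mod 7)
We can reduce the exponent: 6 mod 6 = 0
So 2^6 ≡ 2^0 (mod 7)
Computing: 2^0 mod 7 = 1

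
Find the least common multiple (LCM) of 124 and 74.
4588

First find GCD(124, 74) using the Euclidean algorithm:
124 = 1 × 74 + 50
74 = 1 × 50 + 24
50 = 2 × 24 + 2
24 = 12 × 2 + 0
GCD(124, 74) = 2

LCM formula: LCM(a, b) = (a × b) / GCD(a, b)
LCM(124, 74) = (124 × 74) / 2
LCM(124, 74) = 9176 / 2
LCM(124, 74) = 4588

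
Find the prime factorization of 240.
2^4 × 3 × 5

Divide by primes starting from smallest:
240 ÷ 2 = 120
120 ÷ 2 = 60
60 ÷ 2 = 30
30 ÷ 2 = 15
15 ÷ 3 = 5
5 ÷ 5 = 1

240 = 2^4 × 3 × 5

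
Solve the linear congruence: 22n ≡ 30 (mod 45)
30

Since gcd(22, 45) = 1 divides 30, a solution exists.
Multiply both sides by the inverse of 22 mod 45:
  22^(-1) mod 45 = 43
  x ≡ 43 × 30 ≡ 1290 ≡ 30 (mod 45)
Verification: 22 × 30 = 660 = 14 × 45 + 30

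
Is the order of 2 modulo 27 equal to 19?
No, the actual order is 18, not 19.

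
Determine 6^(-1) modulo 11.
6^(-1) ≡ 2 (mod 11). Verification: 6 × 2 = 12 ≡ 1 (mod 11)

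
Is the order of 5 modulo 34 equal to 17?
No, the actual order is 16, not 17.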